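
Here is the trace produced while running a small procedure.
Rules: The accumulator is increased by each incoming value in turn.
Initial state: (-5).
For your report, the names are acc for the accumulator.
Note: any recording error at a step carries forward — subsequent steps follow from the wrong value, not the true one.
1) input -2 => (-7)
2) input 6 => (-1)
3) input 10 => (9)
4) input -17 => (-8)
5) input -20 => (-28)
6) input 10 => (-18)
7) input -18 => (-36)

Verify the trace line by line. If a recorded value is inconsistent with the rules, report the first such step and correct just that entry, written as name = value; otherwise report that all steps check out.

1. acc = -5 + -2 = -7 (in agreement)
2. acc = -7 + 6 = -1 (exactly as logged)
3. acc = -1 + 10 = 9 (same as recorded)
4. acc = 9 + -17 = -8 (consistent with the trace)
5. acc = -8 + -20 = -28 (checks out)
6. acc = -28 + 10 = -18 (same as recorded)
7. acc = -18 + -18 = -36 (in agreement)
The recomputation confirms every line.

no error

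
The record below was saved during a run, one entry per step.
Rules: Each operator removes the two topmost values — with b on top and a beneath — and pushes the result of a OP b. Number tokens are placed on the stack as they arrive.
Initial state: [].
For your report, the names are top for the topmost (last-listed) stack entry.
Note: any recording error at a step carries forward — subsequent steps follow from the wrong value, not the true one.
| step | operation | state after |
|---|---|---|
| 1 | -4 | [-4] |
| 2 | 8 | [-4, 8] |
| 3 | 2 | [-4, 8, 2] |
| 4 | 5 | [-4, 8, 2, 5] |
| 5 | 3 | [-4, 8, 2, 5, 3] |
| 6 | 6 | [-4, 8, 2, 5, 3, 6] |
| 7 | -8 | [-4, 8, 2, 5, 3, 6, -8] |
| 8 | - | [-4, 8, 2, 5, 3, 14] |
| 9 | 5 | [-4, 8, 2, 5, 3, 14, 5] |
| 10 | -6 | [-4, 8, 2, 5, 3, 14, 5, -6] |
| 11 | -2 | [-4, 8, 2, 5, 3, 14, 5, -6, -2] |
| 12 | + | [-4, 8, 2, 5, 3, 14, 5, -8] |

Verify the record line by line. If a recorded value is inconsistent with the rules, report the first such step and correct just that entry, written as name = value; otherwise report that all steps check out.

1. push -4: top = -4 (matches)
2. push 8: top = 8 (no discrepancy)
3. push 2: top = 2 (matches)
4. push 5: top = 5 (no discrepancy)
5. push 3: top = 3 (consistent with the record)
6. push 6: top = 6 (matches)
7. push -8: top = -8 (exactly as logged)
8. 6 - -8 = 14 (exactly as logged)
9. push 5: top = 5 (same as recorded)
10. push -6: top = -6 (confirmed correct)
11. push -2: top = -2 (consistent with the record)
12. -6 + -2 = -8 (consistent with the record)
No step deviates from the rules.

no error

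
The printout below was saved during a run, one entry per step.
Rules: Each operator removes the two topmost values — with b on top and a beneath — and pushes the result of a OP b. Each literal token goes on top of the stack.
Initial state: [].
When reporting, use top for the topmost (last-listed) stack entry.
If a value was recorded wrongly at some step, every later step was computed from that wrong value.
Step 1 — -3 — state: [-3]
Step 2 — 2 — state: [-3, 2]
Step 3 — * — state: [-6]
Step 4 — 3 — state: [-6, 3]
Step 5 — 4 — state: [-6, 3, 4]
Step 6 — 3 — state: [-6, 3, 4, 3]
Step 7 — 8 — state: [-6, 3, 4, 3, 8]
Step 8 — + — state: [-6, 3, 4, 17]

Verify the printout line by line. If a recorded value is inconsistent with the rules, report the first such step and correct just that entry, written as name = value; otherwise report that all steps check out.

step 8, top = 11

Step 1: push -3: top = -3 — consistent with the printout.
Step 2: push 2: top = 2 — agrees with the printout.
Step 3: -3 * 2 = -6 — in agreement.
Step 4: push 3: top = 3 — exactly as logged.
Step 5: push 4: top = 4 — checks out.
Step 6: push 3: top = 3 — confirmed correct.
Step 7: push 8: top = 8 — verified.
Step 8: 3 + 8 = 11 — a discrepancy with the printout.
Conclusion: step 8 carries the first error; the entry should be top = 11.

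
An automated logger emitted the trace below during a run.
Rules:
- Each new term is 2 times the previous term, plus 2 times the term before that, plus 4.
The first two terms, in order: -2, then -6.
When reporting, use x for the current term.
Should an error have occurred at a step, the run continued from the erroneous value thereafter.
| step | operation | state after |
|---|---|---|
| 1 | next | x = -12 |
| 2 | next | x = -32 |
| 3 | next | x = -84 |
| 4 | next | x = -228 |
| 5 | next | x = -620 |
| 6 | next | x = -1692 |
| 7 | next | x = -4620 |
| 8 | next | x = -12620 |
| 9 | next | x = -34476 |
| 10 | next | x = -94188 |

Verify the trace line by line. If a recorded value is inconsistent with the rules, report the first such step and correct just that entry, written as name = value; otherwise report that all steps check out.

no error

Step 1: x = 2*(-6) + (2)*(-2) + (4) = -12 — same as recorded.
Step 2: x = 2*(-12) + (2)*(-6) + (4) = -32 — consistent with the trace.
Step 3: x = 2*(-32) + (2)*(-12) + (4) = -84 — exactly as logged.
Step 4: x = 2*(-84) + (2)*(-32) + (4) = -228 — agrees with the trace.
Step 5: x = 2*(-228) + (2)*(-84) + (4) = -620 — in agreement.
Step 6: x = 2*(-620) + (2)*(-228) + (4) = -1692 — consistent with the trace.
Step 7: x = 2*(-1692) + (2)*(-620) + (4) = -4620 — exactly as logged.
Step 8: x = 2*(-4620) + (2)*(-1692) + (4) = -12620 — checks out.
Step 9: x = 2*(-12620) + (2)*(-4620) + (4) = -34476 — same as recorded.
Step 10: x = 2*(-34476) + (2)*(-12620) + (4) = -94188 — checks out.
No step deviates from the rules.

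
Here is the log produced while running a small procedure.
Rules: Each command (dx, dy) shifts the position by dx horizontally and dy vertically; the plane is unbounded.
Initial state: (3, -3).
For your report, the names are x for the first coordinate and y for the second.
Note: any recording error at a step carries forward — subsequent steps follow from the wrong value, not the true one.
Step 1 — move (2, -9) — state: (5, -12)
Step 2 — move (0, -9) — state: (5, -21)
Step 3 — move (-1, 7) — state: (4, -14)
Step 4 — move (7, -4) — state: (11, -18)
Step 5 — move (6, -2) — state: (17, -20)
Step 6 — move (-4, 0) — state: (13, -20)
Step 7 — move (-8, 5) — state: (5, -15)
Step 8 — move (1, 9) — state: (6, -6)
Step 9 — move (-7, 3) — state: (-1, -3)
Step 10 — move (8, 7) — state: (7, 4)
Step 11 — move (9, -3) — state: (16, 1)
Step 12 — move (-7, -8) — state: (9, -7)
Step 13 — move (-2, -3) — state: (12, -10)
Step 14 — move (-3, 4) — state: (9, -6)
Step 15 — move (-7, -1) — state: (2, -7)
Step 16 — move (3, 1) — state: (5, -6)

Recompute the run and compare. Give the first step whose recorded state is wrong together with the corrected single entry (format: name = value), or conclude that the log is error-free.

1. x = 3 + (2) = 5, y = -3 + (-9) = -12 (checks out)
2. x = 5 + (0) = 5, y = -12 + (-9) = -21 (consistent with the log)
3. x = 5 + (-1) = 4, y = -21 + (7) = -14 (confirmed correct)
4. x = 4 + (7) = 11, y = -14 + (-4) = -18 (matches)
5. x = 11 + (6) = 17, y = -18 + (-2) = -20 (verified)
6. x = 17 + (-4) = 13, y = -20 + (0) = -20 (no discrepancy)
7. x = 13 + (-8) = 5, y = -20 + (5) = -15 (same as recorded)
8. x = 5 + (1) = 6, y = -15 + (9) = -6 (no discrepancy)
9. x = 6 + (-7) = -1, y = -6 + (3) = -3 (consistent with the log)
10. x = -1 + (8) = 7, y = -3 + (7) = 4 (no discrepancy)
11. x = 7 + (9) = 16, y = 4 + (-3) = 1 (exactly as logged)
12. x = 16 + (-7) = 9, y = 1 + (-8) = -7 (matches)
13. x = 9 + (-2) = 7, y = -7 + (-3) = -10 (the log has a different value)
First deviation found at step 13; the corrected entry is x = 7.

step 13, x = 7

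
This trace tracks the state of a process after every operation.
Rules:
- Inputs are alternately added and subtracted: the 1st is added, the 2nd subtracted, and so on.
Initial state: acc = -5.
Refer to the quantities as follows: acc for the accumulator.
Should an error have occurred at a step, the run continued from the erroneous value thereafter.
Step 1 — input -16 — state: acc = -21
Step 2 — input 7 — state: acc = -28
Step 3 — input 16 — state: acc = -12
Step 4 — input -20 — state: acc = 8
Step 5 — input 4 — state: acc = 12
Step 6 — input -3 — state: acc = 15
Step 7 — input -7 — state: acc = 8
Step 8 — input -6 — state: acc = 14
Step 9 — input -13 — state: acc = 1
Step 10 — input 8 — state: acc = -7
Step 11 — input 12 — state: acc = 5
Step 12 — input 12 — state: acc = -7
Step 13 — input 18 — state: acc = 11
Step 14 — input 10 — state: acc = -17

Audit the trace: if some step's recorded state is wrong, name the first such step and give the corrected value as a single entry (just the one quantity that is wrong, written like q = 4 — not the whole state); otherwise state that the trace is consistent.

Recomputing the run from the initial state:
step 1: acc = -21
step 2: acc = -28
step 3: acc = -12
step 4: acc = 8
step 5: acc = 12
step 6: acc = 15
step 7: acc = 8
step 8: acc = 14
step 9: acc = 1
step 10: acc = -7
step 11: acc = 5
step 12: acc = -7
step 13: acc = 11
step 14: acc = 1
The first disagreement with the trace is at step 14, where the value should be acc = 1.

step 14, acc = 1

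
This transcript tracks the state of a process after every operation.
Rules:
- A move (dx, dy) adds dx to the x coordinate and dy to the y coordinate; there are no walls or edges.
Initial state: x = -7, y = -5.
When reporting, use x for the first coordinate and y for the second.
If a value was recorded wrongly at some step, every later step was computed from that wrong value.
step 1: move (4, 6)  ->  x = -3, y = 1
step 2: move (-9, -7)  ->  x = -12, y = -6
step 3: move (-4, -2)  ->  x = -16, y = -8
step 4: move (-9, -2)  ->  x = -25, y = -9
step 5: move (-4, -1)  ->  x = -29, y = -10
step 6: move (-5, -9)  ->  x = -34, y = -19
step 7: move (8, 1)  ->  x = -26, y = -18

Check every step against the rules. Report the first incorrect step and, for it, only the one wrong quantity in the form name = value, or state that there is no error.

step 4, y = -10

1. x = -7 + (4) = -3, y = -5 + (6) = 1 (same as recorded)
2. x = -3 + (-9) = -12, y = 1 + (-7) = -6 (confirmed correct)
3. x = -12 + (-4) = -16, y = -6 + (-2) = -8 (agrees with the transcript)
4. x = -16 + (-9) = -25, y = -8 + (-2) = -10 (first mismatch against the transcript)
First deviation found at step 4; the corrected entry is y = -10.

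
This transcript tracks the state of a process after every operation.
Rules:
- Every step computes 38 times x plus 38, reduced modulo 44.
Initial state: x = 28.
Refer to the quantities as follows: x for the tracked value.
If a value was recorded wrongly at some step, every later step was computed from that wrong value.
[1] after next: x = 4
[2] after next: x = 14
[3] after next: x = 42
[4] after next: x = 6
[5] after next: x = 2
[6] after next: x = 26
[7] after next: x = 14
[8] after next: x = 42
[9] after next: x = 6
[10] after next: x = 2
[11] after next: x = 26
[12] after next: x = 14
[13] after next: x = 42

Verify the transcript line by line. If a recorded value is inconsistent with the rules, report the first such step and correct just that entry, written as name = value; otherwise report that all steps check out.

step 1, x = 2

1. x = (38*28 + 38) mod 44 = 2 (first mismatch against the transcript)
First incorrect step: 1; the correct value is x = 2.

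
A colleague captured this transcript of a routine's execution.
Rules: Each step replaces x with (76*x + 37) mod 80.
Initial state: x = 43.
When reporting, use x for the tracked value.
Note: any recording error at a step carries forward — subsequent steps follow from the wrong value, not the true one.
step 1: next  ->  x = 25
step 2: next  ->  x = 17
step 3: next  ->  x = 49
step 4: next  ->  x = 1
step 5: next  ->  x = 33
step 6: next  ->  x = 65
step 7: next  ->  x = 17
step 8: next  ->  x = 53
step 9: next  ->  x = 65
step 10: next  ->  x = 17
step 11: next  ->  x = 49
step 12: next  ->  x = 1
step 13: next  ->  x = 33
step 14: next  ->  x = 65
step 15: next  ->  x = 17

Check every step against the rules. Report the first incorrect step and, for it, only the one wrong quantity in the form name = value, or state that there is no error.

Step 1: x = (76*43 + 37) mod 80 = 25 — checks out.
Step 2: x = (76*25 + 37) mod 80 = 17 — consistent with the transcript.
Step 3: x = (76*17 + 37) mod 80 = 49 — in agreement.
Step 4: x = (76*49 + 37) mod 80 = 1 — exactly as logged.
Step 5: x = (76*1 + 37) mod 80 = 33 — agrees with the transcript.
Step 6: x = (76*33 + 37) mod 80 = 65 — verified.
Step 7: x = (76*65 + 37) mod 80 = 17 — no discrepancy.
Step 8: x = (76*17 + 37) mod 80 = 49 — the transcript has a different value.
Step 8 is the first one off; corrected, x = 49.

step 8, x = 49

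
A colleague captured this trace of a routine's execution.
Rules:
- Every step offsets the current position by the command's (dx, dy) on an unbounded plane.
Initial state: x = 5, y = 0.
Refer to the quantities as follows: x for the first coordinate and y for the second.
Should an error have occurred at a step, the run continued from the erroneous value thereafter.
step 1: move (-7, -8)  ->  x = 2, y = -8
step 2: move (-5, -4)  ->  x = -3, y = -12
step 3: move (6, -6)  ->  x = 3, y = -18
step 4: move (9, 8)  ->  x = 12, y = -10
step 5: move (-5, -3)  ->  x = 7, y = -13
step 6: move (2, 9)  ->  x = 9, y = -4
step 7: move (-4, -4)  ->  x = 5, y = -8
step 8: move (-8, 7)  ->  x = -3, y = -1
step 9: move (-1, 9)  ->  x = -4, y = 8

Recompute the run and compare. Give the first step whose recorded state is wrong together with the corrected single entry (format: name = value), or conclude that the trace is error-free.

Recomputing the run from the initial state:
step 1: x = -2, y = -8
step 2: x = -7, y = -12
step 3: x = -1, y = -18
step 4: x = 8, y = -10
step 5: x = 3, y = -13
step 6: x = 5, y = -4
step 7: x = 1, y = -8
step 8: x = -7, y = -1
step 9: x = -8, y = 8
The first disagreement with the trace is at step 1, where the value should be x = -2.

step 1, x = -2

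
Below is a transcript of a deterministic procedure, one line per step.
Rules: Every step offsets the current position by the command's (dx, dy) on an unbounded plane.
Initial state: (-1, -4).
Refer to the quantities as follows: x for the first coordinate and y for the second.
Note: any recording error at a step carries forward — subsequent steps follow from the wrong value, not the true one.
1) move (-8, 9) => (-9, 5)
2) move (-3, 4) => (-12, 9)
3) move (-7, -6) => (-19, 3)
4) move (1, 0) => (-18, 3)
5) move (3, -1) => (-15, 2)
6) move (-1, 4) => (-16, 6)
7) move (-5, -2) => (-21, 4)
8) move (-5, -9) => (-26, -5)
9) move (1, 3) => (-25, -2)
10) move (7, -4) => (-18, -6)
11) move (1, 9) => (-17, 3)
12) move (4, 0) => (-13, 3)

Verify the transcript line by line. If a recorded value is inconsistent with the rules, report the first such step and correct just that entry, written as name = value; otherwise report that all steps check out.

step 1: x = -1 + (-8) = -9, y = -4 + (9) = 5 -> checks out
step 2: x = -9 + (-3) = -12, y = 5 + (4) = 9 -> same as recorded
step 3: x = -12 + (-7) = -19, y = 9 + (-6) = 3 -> checks out
step 4: x = -19 + (1) = -18, y = 3 + (0) = 3 -> matches
step 5: x = -18 + (3) = -15, y = 3 + (-1) = 2 -> matches
step 6: x = -15 + (-1) = -16, y = 2 + (4) = 6 -> checks out
step 7: x = -16 + (-5) = -21, y = 6 + (-2) = 4 -> consistent with the transcript
step 8: x = -21 + (-5) = -26, y = 4 + (-9) = -5 -> matches
step 9: x = -26 + (1) = -25, y = -5 + (3) = -2 -> confirmed correct
step 10: x = -25 + (7) = -18, y = -2 + (-4) = -6 -> exactly as logged
step 11: x = -18 + (1) = -17, y = -6 + (9) = 3 -> verified
step 12: x = -17 + (4) = -13, y = 3 + (0) = 3 -> same as recorded
Nothing is out of place; the run is error-free.

no error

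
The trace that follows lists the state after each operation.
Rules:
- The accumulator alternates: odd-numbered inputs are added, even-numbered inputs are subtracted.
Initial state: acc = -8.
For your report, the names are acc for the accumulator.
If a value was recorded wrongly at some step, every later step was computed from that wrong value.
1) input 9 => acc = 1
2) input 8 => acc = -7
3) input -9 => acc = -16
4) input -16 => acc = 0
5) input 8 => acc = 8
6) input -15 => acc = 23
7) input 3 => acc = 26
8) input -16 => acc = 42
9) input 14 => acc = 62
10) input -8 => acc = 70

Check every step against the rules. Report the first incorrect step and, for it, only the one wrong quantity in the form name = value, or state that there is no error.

Recomputing the run from the initial state:
step 1: acc = 1
step 2: acc = -7
step 3: acc = -16
step 4: acc = 0
step 5: acc = 8
step 6: acc = 23
step 7: acc = 26
step 8: acc = 42
step 9: acc = 56
step 10: acc = 64
The first disagreement with the trace is at step 9, where the value should be acc = 56.

step 9, acc = 56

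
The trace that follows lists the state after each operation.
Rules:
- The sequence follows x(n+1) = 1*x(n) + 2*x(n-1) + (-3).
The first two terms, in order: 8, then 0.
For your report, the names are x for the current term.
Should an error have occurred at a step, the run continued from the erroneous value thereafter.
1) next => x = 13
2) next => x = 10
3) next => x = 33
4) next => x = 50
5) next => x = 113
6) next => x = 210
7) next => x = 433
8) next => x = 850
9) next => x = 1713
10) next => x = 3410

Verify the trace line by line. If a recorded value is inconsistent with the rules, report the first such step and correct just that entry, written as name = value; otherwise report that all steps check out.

no error

Recomputing the run from the initial state:
step 1: x = 13
step 2: x = 10
step 3: x = 33
step 4: x = 50
step 5: x = 113
step 6: x = 210
step 7: x = 433
step 8: x = 850
step 9: x = 1713
step 10: x = 3410
This matches the trace at every step.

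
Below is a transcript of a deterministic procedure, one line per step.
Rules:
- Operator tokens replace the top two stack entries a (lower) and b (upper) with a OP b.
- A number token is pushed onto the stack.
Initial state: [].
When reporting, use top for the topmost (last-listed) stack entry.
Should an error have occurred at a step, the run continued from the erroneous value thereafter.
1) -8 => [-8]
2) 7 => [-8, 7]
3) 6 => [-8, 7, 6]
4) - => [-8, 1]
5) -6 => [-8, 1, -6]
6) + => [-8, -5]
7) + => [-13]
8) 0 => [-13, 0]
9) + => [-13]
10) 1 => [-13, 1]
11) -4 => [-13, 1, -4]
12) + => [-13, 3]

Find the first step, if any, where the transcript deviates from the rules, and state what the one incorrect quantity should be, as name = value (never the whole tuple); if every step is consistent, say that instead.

step 12, top = -3

Recomputing the run from the initial state:
step 1: [-8]
step 2: [-8, 7]
step 3: [-8, 7, 6]
step 4: [-8, 1]
step 5: [-8, 1, -6]
step 6: [-8, -5]
step 7: [-13]
step 8: [-13, 0]
step 9: [-13]
step 10: [-13, 1]
step 11: [-13, 1, -4]
step 12: [-13, -3]
The first disagreement with the transcript is at step 12, where the value should be top = -3.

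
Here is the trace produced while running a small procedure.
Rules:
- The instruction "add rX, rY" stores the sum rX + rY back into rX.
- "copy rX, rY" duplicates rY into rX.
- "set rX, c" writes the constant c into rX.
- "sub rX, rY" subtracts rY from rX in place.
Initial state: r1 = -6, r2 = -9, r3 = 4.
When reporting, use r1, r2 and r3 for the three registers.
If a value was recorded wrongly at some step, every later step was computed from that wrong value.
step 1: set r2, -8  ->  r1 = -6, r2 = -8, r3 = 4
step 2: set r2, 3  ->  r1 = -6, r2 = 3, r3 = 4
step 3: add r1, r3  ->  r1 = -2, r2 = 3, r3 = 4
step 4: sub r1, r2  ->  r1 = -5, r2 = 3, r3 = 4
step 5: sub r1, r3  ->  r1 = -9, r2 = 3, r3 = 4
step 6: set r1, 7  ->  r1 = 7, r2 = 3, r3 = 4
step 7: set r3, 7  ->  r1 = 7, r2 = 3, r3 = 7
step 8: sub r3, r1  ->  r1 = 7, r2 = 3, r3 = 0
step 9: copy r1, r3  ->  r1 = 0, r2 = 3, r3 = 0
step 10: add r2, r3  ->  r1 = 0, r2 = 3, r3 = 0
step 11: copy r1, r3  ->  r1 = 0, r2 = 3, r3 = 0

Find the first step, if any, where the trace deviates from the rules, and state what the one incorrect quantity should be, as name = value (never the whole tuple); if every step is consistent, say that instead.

no error

Recomputing the run from the initial state:
step 1: r1 = -6, r2 = -8, r3 = 4
step 2: r1 = -6, r2 = 3, r3 = 4
step 3: r1 = -2, r2 = 3, r3 = 4
step 4: r1 = -5, r2 = 3, r3 = 4
step 5: r1 = -9, r2 = 3, r3 = 4
step 6: r1 = 7, r2 = 3, r3 = 4
step 7: r1 = 7, r2 = 3, r3 = 7
step 8: r1 = 7, r2 = 3, r3 = 0
step 9: r1 = 0, r2 = 3, r3 = 0
step 10: r1 = 0, r2 = 3, r3 = 0
step 11: r1 = 0, r2 = 3, r3 = 0
This matches the trace at every step.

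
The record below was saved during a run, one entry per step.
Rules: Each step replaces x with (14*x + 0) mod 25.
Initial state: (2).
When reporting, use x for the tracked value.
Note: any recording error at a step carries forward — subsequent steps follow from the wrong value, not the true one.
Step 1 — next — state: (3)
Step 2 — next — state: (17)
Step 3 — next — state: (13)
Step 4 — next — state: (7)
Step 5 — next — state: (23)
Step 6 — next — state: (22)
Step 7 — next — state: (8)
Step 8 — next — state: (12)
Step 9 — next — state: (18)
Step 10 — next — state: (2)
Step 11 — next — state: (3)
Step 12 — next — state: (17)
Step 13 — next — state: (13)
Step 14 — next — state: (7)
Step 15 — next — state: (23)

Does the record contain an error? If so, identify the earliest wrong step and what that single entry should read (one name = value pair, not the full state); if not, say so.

no error

Recomputing the run from the initial state:
step 1: x = 3
step 2: x = 17
step 3: x = 13
step 4: x = 7
step 5: x = 23
step 6: x = 22
step 7: x = 8
step 8: x = 12
step 9: x = 18
step 10: x = 2
step 11: x = 3
step 12: x = 17
step 13: x = 13
step 14: x = 7
step 15: x = 23
This matches the record at every step.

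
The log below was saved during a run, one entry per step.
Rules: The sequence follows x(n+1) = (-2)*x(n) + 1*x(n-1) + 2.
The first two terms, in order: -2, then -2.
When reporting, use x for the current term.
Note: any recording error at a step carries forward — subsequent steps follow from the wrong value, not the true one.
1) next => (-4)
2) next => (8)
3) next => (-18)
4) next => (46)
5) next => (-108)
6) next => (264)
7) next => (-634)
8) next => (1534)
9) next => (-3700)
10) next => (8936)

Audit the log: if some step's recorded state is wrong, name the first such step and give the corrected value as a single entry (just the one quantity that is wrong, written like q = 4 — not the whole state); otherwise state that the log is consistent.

Recomputing the run from the initial state:
step 1: x = 4
step 2: x = -8
step 3: x = 22
step 4: x = -50
step 5: x = 124
step 6: x = -296
step 7: x = 718
step 8: x = -1730
step 9: x = 4180
step 10: x = -10088
The first disagreement with the log is at step 1, where the value should be x = 4.

step 1, x = 4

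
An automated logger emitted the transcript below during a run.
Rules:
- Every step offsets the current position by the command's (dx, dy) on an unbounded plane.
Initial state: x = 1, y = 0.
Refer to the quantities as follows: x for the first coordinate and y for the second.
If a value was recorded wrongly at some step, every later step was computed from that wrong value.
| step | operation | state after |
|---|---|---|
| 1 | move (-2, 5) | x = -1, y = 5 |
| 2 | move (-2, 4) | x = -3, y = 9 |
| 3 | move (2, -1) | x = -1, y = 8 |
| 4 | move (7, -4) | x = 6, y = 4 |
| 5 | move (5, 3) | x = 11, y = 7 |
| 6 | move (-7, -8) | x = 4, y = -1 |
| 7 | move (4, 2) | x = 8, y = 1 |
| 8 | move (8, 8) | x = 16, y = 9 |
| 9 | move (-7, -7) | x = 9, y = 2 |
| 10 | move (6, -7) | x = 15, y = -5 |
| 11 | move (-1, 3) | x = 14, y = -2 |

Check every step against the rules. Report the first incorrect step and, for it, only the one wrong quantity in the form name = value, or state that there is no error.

no error

Recomputing the run from the initial state:
step 1: x = -1, y = 5
step 2: x = -3, y = 9
step 3: x = -1, y = 8
step 4: x = 6, y = 4
step 5: x = 11, y = 7
step 6: x = 4, y = -1
step 7: x = 8, y = 1
step 8: x = 16, y = 9
step 9: x = 9, y = 2
step 10: x = 15, y = -5
step 11: x = 14, y = -2
This matches the transcript at every step.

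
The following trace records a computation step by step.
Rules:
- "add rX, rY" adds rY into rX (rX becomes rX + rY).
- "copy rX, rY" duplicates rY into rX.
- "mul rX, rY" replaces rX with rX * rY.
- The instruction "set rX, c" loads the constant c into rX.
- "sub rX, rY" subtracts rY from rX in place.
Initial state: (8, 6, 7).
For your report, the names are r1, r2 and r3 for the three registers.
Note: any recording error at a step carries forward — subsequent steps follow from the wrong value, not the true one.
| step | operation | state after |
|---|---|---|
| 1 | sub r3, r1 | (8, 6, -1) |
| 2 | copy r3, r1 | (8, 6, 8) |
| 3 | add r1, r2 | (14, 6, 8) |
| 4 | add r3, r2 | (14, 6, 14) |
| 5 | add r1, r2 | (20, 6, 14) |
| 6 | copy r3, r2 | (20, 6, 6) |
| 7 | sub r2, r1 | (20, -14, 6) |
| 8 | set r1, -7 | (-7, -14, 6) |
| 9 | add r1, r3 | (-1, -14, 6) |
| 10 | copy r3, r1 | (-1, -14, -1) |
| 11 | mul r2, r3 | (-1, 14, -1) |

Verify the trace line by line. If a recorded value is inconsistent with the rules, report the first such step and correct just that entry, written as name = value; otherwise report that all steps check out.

no error

1. r3 = 7 - 8 = -1 (checks out)
2. r3 = 8 (checks out)
3. r1 = 8 + 6 = 14 (same as recorded)
4. r3 = 8 + 6 = 14 (consistent with the trace)
5. r1 = 14 + 6 = 20 (no discrepancy)
6. r3 = 6 (checks out)
7. r2 = 6 - 20 = -14 (in agreement)
8. r1 = -7 (exactly as logged)
9. r1 = -7 + 6 = -1 (verified)
10. r3 = -1 (consistent with the trace)
11. r2 = -14 * -1 = 14 (consistent with the trace)
Nothing is out of place; the run is error-free.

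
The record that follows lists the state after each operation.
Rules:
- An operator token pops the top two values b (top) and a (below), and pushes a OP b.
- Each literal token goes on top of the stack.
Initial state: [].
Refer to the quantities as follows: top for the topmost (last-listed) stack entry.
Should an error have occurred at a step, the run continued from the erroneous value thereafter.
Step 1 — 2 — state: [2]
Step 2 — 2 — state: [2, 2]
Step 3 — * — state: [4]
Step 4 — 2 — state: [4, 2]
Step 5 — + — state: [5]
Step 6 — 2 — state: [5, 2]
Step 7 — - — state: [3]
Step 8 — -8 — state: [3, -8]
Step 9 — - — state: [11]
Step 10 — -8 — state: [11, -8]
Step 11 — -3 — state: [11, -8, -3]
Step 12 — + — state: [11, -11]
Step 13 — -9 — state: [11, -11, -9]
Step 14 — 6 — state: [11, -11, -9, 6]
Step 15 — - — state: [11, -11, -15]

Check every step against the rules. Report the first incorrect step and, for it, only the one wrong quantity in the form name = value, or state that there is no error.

step 1: push 2: top = 2 -> exactly as logged
step 2: push 2: top = 2 -> confirmed correct
step 3: 2 * 2 = 4 -> in agreement
step 4: push 2: top = 2 -> in agreement
step 5: 4 + 2 = 6 -> a discrepancy with the record
The audit stops at step 5: the recorded entry is wrong and should be top = 6.

step 5, top = 6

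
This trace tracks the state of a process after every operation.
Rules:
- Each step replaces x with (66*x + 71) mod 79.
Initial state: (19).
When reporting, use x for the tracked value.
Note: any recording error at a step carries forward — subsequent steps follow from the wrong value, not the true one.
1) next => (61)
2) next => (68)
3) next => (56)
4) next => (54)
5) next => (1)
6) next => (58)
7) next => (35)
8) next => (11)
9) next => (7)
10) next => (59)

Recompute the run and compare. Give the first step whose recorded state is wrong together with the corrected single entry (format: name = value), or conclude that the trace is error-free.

step 7, x = 28

Recomputing the run from the initial state:
step 1: x = 61
step 2: x = 68
step 3: x = 56
step 4: x = 54
step 5: x = 1
step 6: x = 58
step 7: x = 28
step 8: x = 23
step 9: x = 9
step 10: x = 33
The first disagreement with the trace is at step 7, where the value should be x = 28.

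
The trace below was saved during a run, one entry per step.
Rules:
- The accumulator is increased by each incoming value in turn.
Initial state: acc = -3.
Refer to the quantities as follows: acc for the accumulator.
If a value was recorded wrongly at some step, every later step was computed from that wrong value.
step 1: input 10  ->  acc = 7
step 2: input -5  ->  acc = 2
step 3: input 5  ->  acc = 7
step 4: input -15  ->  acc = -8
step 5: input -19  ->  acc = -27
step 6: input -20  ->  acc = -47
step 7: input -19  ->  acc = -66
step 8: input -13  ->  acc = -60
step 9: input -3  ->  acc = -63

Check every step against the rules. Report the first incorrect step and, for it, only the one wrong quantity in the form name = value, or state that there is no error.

step 8, acc = -79

1. acc = -3 + 10 = 7 (confirmed correct)
2. acc = 7 + -5 = 2 (matches)
3. acc = 2 + 5 = 7 (exactly as logged)
4. acc = 7 + -15 = -8 (matches)
5. acc = -8 + -19 = -27 (same as recorded)
6. acc = -27 + -20 = -47 (confirmed correct)
7. acc = -47 + -19 = -66 (no discrepancy)
8. acc = -66 + -13 = -79 (this is not what the trace shows)
That makes step 8 the first incorrect line — acc = -79 is what it should show.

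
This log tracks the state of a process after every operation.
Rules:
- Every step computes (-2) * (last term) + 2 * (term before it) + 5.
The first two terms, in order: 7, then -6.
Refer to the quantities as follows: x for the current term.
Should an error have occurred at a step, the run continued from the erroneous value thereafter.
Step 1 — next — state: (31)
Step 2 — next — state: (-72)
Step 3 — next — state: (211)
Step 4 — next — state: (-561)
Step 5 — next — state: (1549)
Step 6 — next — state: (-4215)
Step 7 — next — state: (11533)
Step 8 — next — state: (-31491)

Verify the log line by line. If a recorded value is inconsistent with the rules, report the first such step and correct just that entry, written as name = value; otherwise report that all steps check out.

step 1: x = -2*(-6) + (2)*(7) + (5) = 31 -> agrees with the log
step 2: x = -2*(31) + (2)*(-6) + (5) = -69 -> a discrepancy with the log
First incorrect step: 2; the correct value is x = -69.

step 2, x = -69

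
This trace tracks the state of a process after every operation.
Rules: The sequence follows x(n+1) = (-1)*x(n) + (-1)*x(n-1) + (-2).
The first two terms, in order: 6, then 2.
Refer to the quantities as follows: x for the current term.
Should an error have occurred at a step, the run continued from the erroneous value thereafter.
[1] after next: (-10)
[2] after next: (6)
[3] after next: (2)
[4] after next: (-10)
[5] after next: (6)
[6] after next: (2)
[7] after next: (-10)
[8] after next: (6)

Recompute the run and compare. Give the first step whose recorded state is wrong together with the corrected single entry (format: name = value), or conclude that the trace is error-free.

Recomputing the run from the initial state:
step 1: x = -10
step 2: x = 6
step 3: x = 2
step 4: x = -10
step 5: x = 6
step 6: x = 2
step 7: x = -10
step 8: x = 6
This matches the trace at every step.

no error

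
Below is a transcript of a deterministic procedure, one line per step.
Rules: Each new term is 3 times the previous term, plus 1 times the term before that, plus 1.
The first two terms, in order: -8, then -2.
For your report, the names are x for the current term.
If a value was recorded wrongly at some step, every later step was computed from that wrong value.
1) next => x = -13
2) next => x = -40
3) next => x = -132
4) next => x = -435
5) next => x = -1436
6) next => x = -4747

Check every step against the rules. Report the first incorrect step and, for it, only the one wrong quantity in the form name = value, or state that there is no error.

step 6, x = -4742

1. x = 3*(-2) + (1)*(-8) + (1) = -13 (no discrepancy)
2. x = 3*(-13) + (1)*(-2) + (1) = -40 (agrees with the transcript)
3. x = 3*(-40) + (1)*(-13) + (1) = -132 (verified)
4. x = 3*(-132) + (1)*(-40) + (1) = -435 (verified)
5. x = 3*(-435) + (1)*(-132) + (1) = -1436 (same as recorded)
6. x = 3*(-1436) + (1)*(-435) + (1) = -4742 (first mismatch against the transcript)
First deviation found at step 6; the corrected entry is x = -4742.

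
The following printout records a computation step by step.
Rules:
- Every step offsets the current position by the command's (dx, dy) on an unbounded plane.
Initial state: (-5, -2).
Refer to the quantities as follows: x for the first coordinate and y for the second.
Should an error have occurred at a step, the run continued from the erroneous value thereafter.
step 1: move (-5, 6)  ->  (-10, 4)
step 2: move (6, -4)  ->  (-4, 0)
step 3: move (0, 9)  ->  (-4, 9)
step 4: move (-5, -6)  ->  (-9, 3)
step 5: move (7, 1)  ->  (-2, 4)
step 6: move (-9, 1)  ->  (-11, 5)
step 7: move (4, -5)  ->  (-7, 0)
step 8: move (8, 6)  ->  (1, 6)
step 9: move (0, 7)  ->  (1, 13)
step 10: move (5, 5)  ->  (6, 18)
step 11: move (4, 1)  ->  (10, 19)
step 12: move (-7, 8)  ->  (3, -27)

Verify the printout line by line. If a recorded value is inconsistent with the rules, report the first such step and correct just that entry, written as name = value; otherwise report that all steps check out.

step 12, y = 27

1. x = -5 + (-5) = -10, y = -2 + (6) = 4 (consistent with the printout)
2. x = -10 + (6) = -4, y = 4 + (-4) = 0 (verified)
3. x = -4 + (0) = -4, y = 0 + (9) = 9 (same as recorded)
4. x = -4 + (-5) = -9, y = 9 + (-6) = 3 (checks out)
5. x = -9 + (7) = -2, y = 3 + (1) = 4 (confirmed correct)
6. x = -2 + (-9) = -11, y = 4 + (1) = 5 (agrees with the printout)
7. x = -11 + (4) = -7, y = 5 + (-5) = 0 (same as recorded)
8. x = -7 + (8) = 1, y = 0 + (6) = 6 (exactly as logged)
9. x = 1 + (0) = 1, y = 6 + (7) = 13 (same as recorded)
10. x = 1 + (5) = 6, y = 13 + (5) = 18 (confirmed correct)
11. x = 6 + (4) = 10, y = 18 + (1) = 19 (matches)
12. x = 10 + (-7) = 3, y = 19 + (8) = 27 (the recorded entry deviates here)
The audit stops at step 12: the recorded entry is wrong and should be y = 27.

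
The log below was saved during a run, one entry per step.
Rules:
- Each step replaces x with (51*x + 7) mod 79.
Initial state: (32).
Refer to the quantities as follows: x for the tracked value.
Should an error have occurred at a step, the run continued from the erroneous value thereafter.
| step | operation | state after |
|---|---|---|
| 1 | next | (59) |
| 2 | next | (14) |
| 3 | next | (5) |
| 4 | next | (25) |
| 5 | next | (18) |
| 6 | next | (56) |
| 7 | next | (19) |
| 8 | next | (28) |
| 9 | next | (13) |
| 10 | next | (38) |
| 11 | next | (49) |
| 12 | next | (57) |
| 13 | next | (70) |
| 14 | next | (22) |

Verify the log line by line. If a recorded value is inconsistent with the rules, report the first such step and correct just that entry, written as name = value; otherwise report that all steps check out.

step 3, x = 10

Recomputing the run from the initial state:
step 1: x = 59
step 2: x = 14
step 3: x = 10
step 4: x = 43
step 5: x = 67
step 6: x = 27
step 7: x = 41
step 8: x = 44
step 9: x = 39
step 10: x = 21
step 11: x = 51
step 12: x = 1
step 13: x = 58
step 14: x = 42
The first disagreement with the log is at step 3, where the value should be x = 10.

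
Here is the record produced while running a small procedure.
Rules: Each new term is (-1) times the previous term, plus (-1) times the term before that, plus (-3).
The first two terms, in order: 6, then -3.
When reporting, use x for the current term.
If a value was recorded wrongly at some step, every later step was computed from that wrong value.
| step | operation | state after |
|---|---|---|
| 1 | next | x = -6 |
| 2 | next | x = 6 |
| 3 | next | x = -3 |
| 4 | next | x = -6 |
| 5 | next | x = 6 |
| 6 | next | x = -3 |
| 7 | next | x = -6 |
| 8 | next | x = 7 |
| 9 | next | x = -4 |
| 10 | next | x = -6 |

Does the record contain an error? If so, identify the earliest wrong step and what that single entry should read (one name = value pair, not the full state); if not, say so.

step 8, x = 6

Recomputing the run from the initial state:
step 1: x = -6
step 2: x = 6
step 3: x = -3
step 4: x = -6
step 5: x = 6
step 6: x = -3
step 7: x = -6
step 8: x = 6
step 9: x = -3
step 10: x = -6
The first disagreement with the record is at step 8, where the value should be x = 6.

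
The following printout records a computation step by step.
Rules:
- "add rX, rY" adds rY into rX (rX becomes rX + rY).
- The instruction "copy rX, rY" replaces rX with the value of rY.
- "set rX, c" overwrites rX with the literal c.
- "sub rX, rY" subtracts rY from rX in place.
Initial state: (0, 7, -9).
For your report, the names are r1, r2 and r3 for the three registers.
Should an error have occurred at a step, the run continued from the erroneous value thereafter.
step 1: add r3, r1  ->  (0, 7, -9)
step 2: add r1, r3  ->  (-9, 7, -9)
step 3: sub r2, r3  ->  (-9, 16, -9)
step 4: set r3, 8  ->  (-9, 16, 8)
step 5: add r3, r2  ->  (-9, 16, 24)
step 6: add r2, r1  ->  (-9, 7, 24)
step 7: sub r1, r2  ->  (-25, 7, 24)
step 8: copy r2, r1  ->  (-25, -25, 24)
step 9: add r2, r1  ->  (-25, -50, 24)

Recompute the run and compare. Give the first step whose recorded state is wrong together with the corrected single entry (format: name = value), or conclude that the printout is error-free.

step 7, r1 = -16

Recomputing the run from the initial state:
step 1: r1 = 0, r2 = 7, r3 = -9
step 2: r1 = -9, r2 = 7, r3 = -9
step 3: r1 = -9, r2 = 16, r3 = -9
step 4: r1 = -9, r2 = 16, r3 = 8
step 5: r1 = -9, r2 = 16, r3 = 24
step 6: r1 = -9, r2 = 7, r3 = 24
step 7: r1 = -16, r2 = 7, r3 = 24
step 8: r1 = -16, r2 = -16, r3 = 24
step 9: r1 = -16, r2 = -32, r3 = 24
The first disagreement with the printout is at step 7, where the value should be r1 = -16.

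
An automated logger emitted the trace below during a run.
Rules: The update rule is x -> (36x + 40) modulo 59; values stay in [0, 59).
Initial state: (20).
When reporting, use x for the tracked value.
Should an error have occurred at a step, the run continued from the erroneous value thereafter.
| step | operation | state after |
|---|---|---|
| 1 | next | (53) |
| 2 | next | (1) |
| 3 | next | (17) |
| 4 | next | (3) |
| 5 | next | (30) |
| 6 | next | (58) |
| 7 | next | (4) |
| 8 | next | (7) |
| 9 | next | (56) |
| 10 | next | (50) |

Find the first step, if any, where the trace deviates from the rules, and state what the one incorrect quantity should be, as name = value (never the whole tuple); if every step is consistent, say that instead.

1. x = (36*20 + 40) mod 59 = 52 (the entry is off here)
First deviation found at step 1; the corrected entry is x = 52.

step 1, x = 52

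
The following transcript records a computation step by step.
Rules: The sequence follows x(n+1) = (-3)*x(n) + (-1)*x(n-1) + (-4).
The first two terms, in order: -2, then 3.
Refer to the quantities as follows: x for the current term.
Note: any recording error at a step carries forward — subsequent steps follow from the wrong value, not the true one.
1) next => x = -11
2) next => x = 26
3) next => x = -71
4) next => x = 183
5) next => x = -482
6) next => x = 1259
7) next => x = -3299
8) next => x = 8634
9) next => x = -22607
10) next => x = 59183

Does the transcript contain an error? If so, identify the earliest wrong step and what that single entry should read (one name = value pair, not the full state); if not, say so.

1. x = -3*(3) + (-1)*(-2) + (-4) = -11 (verified)
2. x = -3*(-11) + (-1)*(3) + (-4) = 26 (verified)
3. x = -3*(26) + (-1)*(-11) + (-4) = -71 (exactly as logged)
4. x = -3*(-71) + (-1)*(26) + (-4) = 183 (confirmed correct)
5. x = -3*(183) + (-1)*(-71) + (-4) = -482 (no discrepancy)
6. x = -3*(-482) + (-1)*(183) + (-4) = 1259 (verified)
7. x = -3*(1259) + (-1)*(-482) + (-4) = -3299 (consistent with the transcript)
8. x = -3*(-3299) + (-1)*(1259) + (-4) = 8634 (consistent with the transcript)
9. x = -3*(8634) + (-1)*(-3299) + (-4) = -22607 (agrees with the transcript)
10. x = -3*(-22607) + (-1)*(8634) + (-4) = 59183 (exactly as logged)
Every step is consistent.

no error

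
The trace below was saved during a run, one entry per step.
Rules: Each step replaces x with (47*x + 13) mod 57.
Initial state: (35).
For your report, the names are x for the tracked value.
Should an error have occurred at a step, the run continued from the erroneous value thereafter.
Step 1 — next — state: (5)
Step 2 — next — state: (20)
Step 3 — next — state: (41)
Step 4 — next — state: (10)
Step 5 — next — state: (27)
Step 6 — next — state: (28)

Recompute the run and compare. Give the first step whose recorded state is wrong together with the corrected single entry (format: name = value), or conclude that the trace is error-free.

Step 1: x = (47*35 + 13) mod 57 = 5 — no discrepancy.
Step 2: x = (47*5 + 13) mod 57 = 20 — matches.
Step 3: x = (47*20 + 13) mod 57 = 41 — agrees with the trace.
Step 4: x = (47*41 + 13) mod 57 = 2 — not what was recorded.
First incorrect step: 4; the correct value is x = 2.

step 4, x = 2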